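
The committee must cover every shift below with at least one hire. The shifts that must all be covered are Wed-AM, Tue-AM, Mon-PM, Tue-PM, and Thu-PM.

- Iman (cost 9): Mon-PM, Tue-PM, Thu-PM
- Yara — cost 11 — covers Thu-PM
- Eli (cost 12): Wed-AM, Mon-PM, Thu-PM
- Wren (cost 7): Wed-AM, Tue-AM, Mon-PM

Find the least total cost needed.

Choose Iman and Wren: together they cover Wed-AM, Tue-AM, Mon-PM, Tue-PM, Thu-PM — every shift.
Total cost: 9 + 7 = 16.

16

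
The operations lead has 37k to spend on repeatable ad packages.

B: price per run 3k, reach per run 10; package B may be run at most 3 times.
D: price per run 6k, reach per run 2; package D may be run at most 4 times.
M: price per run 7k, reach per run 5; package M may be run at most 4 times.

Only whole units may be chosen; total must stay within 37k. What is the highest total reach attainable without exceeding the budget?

50

This is a bounded integer knapsack.
Take 3×B and 4×M: price 37 ≤ 37, reach 3·10 + 4·5 = 50.
B has the best ratio (10/3) and is taken to its limit of 3; remaining capacity is filled optimally with the others.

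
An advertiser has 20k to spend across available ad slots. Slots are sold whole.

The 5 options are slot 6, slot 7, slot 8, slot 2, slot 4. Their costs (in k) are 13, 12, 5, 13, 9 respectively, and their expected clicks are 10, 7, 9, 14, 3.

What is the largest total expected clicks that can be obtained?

23

Treat it as a binary knapsack problem.
slot 7 + slot 8: cost 12 + 5 = 17 ≤ 20, expected clicks 7 + 9 = 16.
slot 8 + slot 2: cost 5 + 13 = 18 ≤ 20, expected clicks 9 + 14 = 23.
slot 6 + slot 8: cost 13 + 5 = 18 ≤ 20, expected clicks 10 + 9 = 19.
Best is slot 8 and slot 2 with total expected clicks 23.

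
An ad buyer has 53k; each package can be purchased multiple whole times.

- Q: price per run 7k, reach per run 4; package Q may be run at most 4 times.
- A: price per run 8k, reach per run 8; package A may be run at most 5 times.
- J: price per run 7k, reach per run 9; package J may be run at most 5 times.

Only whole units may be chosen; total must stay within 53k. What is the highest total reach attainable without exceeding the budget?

61

This is a bounded integer knapsack.
J has the best ratio (9/7); taking only J gives at most 5×9 = 45 (stopped by the supply cap of 5).
Mixing does better — 2×A and 5×J: price 51 ≤ 53, reach 2·8 + 5·9 = 61.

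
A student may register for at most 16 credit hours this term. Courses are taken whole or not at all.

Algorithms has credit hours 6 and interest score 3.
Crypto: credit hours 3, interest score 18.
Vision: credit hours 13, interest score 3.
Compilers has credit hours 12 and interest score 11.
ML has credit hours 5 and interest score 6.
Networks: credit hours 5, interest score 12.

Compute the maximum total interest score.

36

Allowing fractional choices, the relaxed optimum would be about 38.8, but courses are indivisible.
Algorithms + Crypto + Networks: credit hours 6 + 3 + 5 = 14 ≤ 16, interest score 3 + 18 + 12 = 33.
Crypto + Networks: credit hours 3 + 5 = 8 ≤ 16, interest score 18 + 12 = 30.
Crypto + ML + Networks: credit hours 3 + 5 + 5 = 13 ≤ 16, interest score 18 + 6 + 12 = 36.
Best is Crypto, ML, and Networks with total interest score 36.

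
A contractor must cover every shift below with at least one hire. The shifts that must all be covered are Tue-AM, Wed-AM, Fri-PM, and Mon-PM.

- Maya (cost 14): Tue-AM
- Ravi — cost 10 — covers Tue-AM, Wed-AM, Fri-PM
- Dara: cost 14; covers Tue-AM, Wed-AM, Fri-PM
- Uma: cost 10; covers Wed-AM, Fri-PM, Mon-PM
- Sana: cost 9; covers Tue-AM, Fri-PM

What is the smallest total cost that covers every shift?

19

This is an integer covering problem.
Choose Uma and Sana: together they cover Tue-AM, Wed-AM, Fri-PM, Mon-PM — every shift.
Total cost: 10 + 9 = 19.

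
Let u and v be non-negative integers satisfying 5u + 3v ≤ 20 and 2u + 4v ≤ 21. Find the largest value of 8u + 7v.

37

(u,v)=(2,3): 5·2+3·3=19≤20, 2·2+4·3=16≤21, objective 37.
(u,v)=(1,4): 5·1+3·4=17≤20, 2·1+4·4=18≤21, objective 36.
(u,v)=(0,5): 5·0+3·5=15≤20, 2·0+4·5=20≤21, objective 35.
Maximum is 37 at (u,v)=(2,3).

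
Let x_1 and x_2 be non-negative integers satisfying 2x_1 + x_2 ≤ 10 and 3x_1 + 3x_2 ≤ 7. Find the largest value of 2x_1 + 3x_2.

6

(x_1,x_2)=(0,2) is feasible, giving 6.
(x_1,x_2)=(1,1) is feasible, giving 5.
(x_1,x_2)=(0,1) is feasible, giving 3.
Maximum is 6 at (x_1,x_2)=(0,2).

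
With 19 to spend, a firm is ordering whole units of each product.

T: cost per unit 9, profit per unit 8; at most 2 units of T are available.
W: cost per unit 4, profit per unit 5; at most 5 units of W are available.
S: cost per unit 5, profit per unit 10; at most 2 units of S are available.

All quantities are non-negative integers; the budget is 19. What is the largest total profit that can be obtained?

2×W and 2×S: cost 18 ≤ 19, profit 2·5 + 2·10 = 30.
1×T and 2×S: cost 19 ≤ 19, profit 1·8 + 2·10 = 28.
Best is 30.

30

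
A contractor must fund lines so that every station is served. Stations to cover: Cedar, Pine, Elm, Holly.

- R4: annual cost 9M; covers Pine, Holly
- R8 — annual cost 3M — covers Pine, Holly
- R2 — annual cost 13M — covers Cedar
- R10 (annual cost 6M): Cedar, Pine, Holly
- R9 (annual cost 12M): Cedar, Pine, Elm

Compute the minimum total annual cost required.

15

Choose R8 and R9: together they cover Cedar, Pine, Elm, Holly — every station.
Total annual cost: 3 + 12 = 15.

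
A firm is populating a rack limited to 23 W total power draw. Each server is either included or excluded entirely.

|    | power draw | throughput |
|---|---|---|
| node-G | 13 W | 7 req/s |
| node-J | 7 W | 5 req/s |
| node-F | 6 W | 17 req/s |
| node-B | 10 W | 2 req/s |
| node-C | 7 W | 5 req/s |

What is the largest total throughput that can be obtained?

Take node-J, node-F, and node-C: power draw 7 + 6 + 7 = 20 ≤ 23, throughput 5 + 17 + 5 = 27.
No other feasible combination does better.

27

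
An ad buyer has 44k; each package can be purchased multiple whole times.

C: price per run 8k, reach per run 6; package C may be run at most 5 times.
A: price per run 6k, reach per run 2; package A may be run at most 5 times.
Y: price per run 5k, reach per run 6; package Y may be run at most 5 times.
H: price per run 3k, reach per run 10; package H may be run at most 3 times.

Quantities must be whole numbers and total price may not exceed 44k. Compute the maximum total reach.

66

H has the best ratio (10/3); taking only H gives at most 3×10 = 30 (stopped by the supply cap of 3).
Mixing does better — 1×C, 5×Y, and 3×H: price 42 ≤ 44, reach 1·6 + 5·6 + 3·10 = 66.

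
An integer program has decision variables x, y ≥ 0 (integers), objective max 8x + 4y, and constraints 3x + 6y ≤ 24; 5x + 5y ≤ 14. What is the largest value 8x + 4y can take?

16

The continuous relaxation peaks at (2.8, 0) with value 22.40; rounding to a feasible lattice point costs some objective.
(x,y)=(2,0): 3·2+6·0=6≤24, 5·2+5·0=10≤14, objective 16.
(x,y)=(1,1): 3·1+6·1=9≤24, 5·1+5·1=10≤14, objective 12.
(x,y)=(1,0): 3·1+6·0=3≤24, 5·1+5·0=5≤14, objective 8.
No feasible integer point exceeds 16.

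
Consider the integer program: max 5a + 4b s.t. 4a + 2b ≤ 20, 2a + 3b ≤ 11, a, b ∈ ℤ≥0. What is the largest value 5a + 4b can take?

The continuous relaxation peaks at (4.75, 0.5) with value 25.75; rounding to a feasible lattice point costs some objective.
(a,b)=(5,0): 4·5+2·0=20≤20, 2·5+3·0=10≤11, objective 25.
(a,b)=(4,1): 4·4+2·1=18≤20, 2·4+3·1=11≤11, objective 24.
(a,b)=(4,0): 4·4+2·0=16≤20, 2·4+3·0=8≤11, objective 20.
(a,b)=(3,1): 4·3+2·1=14≤20, 2·3+3·1=9≤11, objective 19.
Maximum is 25 at (a,b)=(5,0).

25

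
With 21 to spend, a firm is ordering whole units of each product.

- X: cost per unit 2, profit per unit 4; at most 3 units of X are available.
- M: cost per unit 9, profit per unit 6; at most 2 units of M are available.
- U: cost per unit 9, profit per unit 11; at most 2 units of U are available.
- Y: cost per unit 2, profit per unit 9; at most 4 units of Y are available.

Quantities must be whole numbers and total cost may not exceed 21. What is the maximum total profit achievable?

55

1×X, 1×U, and 4×Y: cost 19 ≤ 21, profit 1·4 + 1·11 + 4·9 = 51.
2×X, 1×U, and 4×Y: cost 21 ≤ 21, profit 2·4 + 1·11 + 4·9 = 55.
Best is 55.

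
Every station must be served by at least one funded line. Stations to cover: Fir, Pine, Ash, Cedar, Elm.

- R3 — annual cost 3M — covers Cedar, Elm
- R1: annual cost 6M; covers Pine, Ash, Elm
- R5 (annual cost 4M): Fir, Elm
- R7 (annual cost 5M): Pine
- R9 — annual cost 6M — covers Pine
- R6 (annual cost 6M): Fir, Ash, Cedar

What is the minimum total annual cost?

12

This is a weighted set-cover instance.
Choose R1 and R6: together they cover Fir, Pine, Ash, Cedar, Elm — every station.
Total annual cost: 6 + 6 = 12.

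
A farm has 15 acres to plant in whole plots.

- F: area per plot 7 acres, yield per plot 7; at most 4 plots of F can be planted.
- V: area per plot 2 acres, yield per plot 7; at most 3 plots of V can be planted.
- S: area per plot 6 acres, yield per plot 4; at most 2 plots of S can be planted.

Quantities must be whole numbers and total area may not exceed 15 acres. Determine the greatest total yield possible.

28

V has the best ratio (7/2); taking only V gives at most 3×7 = 21 (stopped by the supply cap of 3).
Mixing does better — 1×F and 3×V: area 13 ≤ 15, yield 1·7 + 3·7 = 28.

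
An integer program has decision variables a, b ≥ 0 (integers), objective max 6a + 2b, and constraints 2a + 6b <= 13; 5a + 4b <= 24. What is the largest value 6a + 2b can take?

The continuous relaxation peaks at (4.8, 0) with value 28.80; rounding to a feasible lattice point costs some objective.
(a,b)=(4,0): 2·4+6·0=8≤13, 5·4+4·0=20≤24, objective 24.
(a,b)=(3,1): 2·3+6·1=12≤13, 5·3+4·1=19≤24, objective 20.
(a,b)=(3,0): 2·3+6·0=6≤13, 5·3+4·0=15≤24, objective 18.
The best lattice point is (4,0), giving 24.

24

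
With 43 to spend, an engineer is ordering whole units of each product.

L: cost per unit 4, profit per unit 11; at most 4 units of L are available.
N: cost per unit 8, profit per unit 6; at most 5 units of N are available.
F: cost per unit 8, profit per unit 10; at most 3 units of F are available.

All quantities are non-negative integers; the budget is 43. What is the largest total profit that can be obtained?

L has the best ratio (11/4); taking only L gives at most 4×11 = 44 (stopped by the supply cap of 4).
Mixing does better — 4×L and 3×F: cost 40 ≤ 43, profit 4·11 + 3·10 = 74.

74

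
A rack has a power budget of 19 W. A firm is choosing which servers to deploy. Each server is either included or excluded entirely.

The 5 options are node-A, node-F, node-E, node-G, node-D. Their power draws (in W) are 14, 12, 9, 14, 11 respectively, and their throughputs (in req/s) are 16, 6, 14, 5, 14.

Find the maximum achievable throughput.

Allowing fractional choices, the relaxed optimum would be about 26.7, but servers are indivisible.
node-D: power draw 11 ≤ 19, throughput 14.
node-A: power draw 14 ≤ 19, throughput 16.
node-E: power draw 9 ≤ 19, throughput 14.
Best is node-A with total throughput 16.

16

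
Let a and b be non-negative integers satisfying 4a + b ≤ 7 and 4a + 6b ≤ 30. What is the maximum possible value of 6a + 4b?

(a,b)=(0,5): 4·0+1·5=5≤7, 4·0+6·5=30≤30, objective 20.
(a,b)=(1,3): 4·1+1·3=7≤7, 4·1+6·3=22≤30, objective 18.
(a,b)=(0,4): 4·0+1·4=4≤7, 4·0+6·4=24≤30, objective 16.
No feasible integer point exceeds 20.

20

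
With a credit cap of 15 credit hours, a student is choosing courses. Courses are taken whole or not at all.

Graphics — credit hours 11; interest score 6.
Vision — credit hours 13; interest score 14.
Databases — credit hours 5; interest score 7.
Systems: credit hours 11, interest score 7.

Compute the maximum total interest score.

Take Vision: credit hours 13 ≤ 15, interest score 14.
No other feasible combination does better.

14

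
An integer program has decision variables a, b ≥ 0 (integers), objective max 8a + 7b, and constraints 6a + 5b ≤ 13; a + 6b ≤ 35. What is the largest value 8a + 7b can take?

16

The continuous relaxation peaks at (0, 2.6) with value 18.20; rounding to a feasible lattice point costs some objective.
(a,b)=(2,0): 6·2+5·0=12≤13, 1·2+6·0=2≤35, objective 16.
(a,b)=(1,1): 6·1+5·1=11≤13, 1·1+6·1=7≤35, objective 15.
(a,b)=(0,2): 6·0+5·2=10≤13, 1·0+6·2=12≤35, objective 14.
(a,b)=(1,0): 6·1+5·0=6≤13, 1·1+6·0=1≤35, objective 8.
The best lattice point is (2,0), giving 16.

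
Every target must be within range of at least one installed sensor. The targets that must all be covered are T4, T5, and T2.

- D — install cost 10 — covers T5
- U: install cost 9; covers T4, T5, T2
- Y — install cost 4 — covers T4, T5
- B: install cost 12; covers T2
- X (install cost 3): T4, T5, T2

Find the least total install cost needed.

X alone covers T4, T5, T2 — every target.
Total install cost: 3.
No cover costs less than 3.

3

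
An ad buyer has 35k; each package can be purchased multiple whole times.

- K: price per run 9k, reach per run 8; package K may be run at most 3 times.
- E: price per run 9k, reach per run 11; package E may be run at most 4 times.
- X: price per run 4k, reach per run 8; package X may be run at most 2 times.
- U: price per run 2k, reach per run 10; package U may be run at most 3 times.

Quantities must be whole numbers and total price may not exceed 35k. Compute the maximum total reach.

U has the best ratio (10/2); taking only U gives at most 3×10 = 30 (stopped by the supply cap of 3).
Mixing does better — 2×E, 2×X, and 3×U: price 32 ≤ 35, reach 2·11 + 2·8 + 3·10 = 68.

68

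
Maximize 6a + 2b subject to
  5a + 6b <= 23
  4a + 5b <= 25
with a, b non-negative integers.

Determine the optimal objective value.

(a,b)=(4,0): 5·4+6·0=20≤23, 4·4+5·0=16≤25, objective 24.
(a,b)=(3,1): 5·3+6·1=21≤23, 4·3+5·1=17≤25, objective 20.
(a,b)=(3,0): 5·3+6·0=15≤23, 4·3+5·0=12≤25, objective 18.
No feasible integer point exceeds 24.

24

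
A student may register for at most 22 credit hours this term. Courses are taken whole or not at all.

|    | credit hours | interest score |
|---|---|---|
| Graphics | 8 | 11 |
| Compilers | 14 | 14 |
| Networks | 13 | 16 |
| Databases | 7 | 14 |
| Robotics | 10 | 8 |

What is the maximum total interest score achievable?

Allowing fractional choices, the relaxed optimum would be about 33.6, but courses are indivisible.
Graphics + Networks: credit hours 8 + 13 = 21 ≤ 22, interest score 11 + 16 = 27.
Compilers + Databases: credit hours 14 + 7 = 21 ≤ 22, interest score 14 + 14 = 28.
Networks + Databases: credit hours 13 + 7 = 20 ≤ 22, interest score 16 + 14 = 30.
Best is Networks and Databases with total interest score 30.

30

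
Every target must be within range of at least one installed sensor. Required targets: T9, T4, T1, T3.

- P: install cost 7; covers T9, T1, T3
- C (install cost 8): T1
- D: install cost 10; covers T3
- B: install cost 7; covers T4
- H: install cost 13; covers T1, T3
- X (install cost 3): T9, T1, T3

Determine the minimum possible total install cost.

10

Choose B and X: together they cover T9, T4, T1, T3 — every target.
Total install cost: 7 + 3 = 10.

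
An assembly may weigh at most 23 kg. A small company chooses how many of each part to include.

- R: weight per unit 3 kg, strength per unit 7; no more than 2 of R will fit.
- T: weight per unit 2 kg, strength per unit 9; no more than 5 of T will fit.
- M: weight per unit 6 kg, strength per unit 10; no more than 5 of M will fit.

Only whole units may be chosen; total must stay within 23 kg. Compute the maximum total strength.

T has the best ratio (9/2); taking only T gives at most 5×9 = 45 (stopped by the supply cap of 5).
Mixing does better — 2×R, 5×T, and 1×M: weight 22 ≤ 23, strength 2·7 + 5·9 + 1·10 = 69.

69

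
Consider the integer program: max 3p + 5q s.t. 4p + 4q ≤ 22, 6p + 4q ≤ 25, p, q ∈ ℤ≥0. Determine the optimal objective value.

Relaxing integrality, the LP optimum is 27.50 at (p,q) = (0, 5.5), which is not an integer point.
(p,q)=(0,5): 4·0+4·5=20≤22, 6·0+4·5=20≤25, objective 25.
(p,q)=(1,4): 4·1+4·4=20≤22, 6·1+4·4=22≤25, objective 23.
(p,q)=(0,4): 4·0+4·4=16≤22, 6·0+4·4=16≤25, objective 20.
The best lattice point is (0,5), giving 25.

25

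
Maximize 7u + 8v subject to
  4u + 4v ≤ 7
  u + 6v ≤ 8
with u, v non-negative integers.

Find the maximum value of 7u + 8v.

8

Relaxing integrality, the LP optimum is 13.50 at (u,v) = (0.5, 1.25), which is not an integer point.
(u,v)=(0,1) is feasible, giving 8.
(u,v)=(1,0) is feasible, giving 7.
(u,v)=(0,0) is feasible, giving 0.
The best lattice point is (0,1), giving 8.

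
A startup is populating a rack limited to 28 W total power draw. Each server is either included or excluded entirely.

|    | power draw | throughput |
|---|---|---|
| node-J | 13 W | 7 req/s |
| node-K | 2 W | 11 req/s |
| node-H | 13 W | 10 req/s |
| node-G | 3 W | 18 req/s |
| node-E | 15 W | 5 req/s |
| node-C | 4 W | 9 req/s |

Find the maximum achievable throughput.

48

Take node-K, node-H, node-G, and node-C: power draw 2 + 13 + 3 + 4 = 22 ≤ 28, throughput 11 + 10 + 18 + 9 = 48.
No other feasible combination does better.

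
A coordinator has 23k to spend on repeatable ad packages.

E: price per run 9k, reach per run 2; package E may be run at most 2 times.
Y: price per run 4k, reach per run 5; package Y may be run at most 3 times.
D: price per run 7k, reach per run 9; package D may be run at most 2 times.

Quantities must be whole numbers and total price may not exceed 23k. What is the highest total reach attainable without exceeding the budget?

2×Y and 2×D: price 22 ≤ 23, reach 2·5 + 2·9 = 28.
3×Y and 1×D: price 19 ≤ 23, reach 3·5 + 1·9 = 24.
Best is 28.

28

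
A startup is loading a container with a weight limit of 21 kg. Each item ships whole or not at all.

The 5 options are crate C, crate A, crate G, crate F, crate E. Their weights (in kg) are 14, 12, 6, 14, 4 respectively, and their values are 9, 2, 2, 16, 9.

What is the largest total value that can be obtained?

25

Take crate F and crate E: weight 14 + 4 = 18 ≤ 21, value 16 + 9 = 25.
No other feasible combination does better.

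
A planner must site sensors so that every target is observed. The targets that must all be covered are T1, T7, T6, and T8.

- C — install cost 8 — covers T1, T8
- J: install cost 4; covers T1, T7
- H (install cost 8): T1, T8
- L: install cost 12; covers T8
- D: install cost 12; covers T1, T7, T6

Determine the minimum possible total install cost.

The greedy cost-per-new-target heuristic would pick J, C, and D for 24, but a cheaper cover exists.
Choose C and D: together they cover T1, T7, T6, T8 — every target.
Total install cost: 8 + 12 = 20.
No cover costs less than 20.

20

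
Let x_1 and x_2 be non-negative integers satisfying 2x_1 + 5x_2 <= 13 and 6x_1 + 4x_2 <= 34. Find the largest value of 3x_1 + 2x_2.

15

Relaxing integrality, the LP optimum is 17.00 at (x_1,x_2) = (5.67, 0), which is not an integer point.
(x_1,x_2)=(5,0): 2·5+5·0=10≤13, 6·5+4·0=30≤34, objective 15.
(x_1,x_2)=(4,1): 2·4+5·1=13≤13, 6·4+4·1=28≤34, objective 14.
(x_1,x_2)=(4,0): 2·4+5·0=8≤13, 6·4+4·0=24≤34, objective 12.
The best lattice point is (5,0), giving 15.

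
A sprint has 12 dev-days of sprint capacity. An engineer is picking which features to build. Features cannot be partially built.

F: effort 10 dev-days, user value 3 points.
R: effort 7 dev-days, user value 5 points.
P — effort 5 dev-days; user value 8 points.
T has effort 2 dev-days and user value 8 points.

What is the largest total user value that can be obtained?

16

This is an integer program with binary decision variables.
Allowing fractional choices, the relaxed optimum would be about 19.6, but features are indivisible.
R + T: effort 7 + 2 = 9 ≤ 12, user value 5 + 8 = 13.
R + P: effort 7 + 5 = 12 ≤ 12, user value 5 + 8 = 13.
P + T: effort 5 + 2 = 7 ≤ 12, user value 8 + 8 = 16.
Best is P and T with total user value 16.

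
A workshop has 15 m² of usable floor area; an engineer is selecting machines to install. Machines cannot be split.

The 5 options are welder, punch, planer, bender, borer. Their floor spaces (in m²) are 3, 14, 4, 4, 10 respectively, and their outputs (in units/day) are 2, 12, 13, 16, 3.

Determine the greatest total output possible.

31

Treat it as a binary knapsack problem.
Allowing fractional choices, the relaxed optimum would be about 35.0, but machines are indivisible.
welder + planer + bender: floor space 3 + 4 + 4 = 11 ≤ 15, output 2 + 13 + 16 = 31.
bender + borer: floor space 4 + 10 = 14 ≤ 15, output 16 + 3 = 19.
planer + bender: floor space 4 + 4 = 8 ≤ 15, output 13 + 16 = 29.
Best is welder, planer, and bender with total output 31.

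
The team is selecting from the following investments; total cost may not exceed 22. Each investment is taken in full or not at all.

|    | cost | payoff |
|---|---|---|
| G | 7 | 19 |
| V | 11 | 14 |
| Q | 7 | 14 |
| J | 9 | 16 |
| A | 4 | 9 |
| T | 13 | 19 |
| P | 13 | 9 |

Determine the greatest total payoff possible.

44

G + V + A: cost 7 + 11 + 4 = 22 ≤ 22, payoff 19 + 14 + 9 = 42.
G + J + A: cost 7 + 9 + 4 = 20 ≤ 22, payoff 19 + 16 + 9 = 44.
G + Q + A: cost 7 + 7 + 4 = 18 ≤ 22, payoff 19 + 14 + 9 = 42.
Best is G, J, and A with total payoff 44.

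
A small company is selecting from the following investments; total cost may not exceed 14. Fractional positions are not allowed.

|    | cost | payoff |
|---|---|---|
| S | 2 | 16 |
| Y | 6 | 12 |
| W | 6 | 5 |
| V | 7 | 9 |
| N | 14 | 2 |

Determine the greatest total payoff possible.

33

Take S, Y, and W: cost 2 + 6 + 6 = 14 ≤ 14, payoff 16 + 12 + 5 = 33.
No other feasible combination does better.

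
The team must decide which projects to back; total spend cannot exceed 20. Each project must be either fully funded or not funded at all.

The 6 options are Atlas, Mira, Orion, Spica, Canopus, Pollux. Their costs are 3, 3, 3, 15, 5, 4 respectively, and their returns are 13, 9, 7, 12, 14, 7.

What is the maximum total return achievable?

Atlas + Mira + Canopus + Pollux: cost 3 + 3 + 5 + 4 = 15 ≤ 20, return 13 + 9 + 14 + 7 = 43.
Atlas + Mira + Orion + Canopus: cost 3 + 3 + 3 + 5 = 14 ≤ 20, return 13 + 9 + 7 + 14 = 43.
Atlas + Mira + Orion + Canopus + Pollux: cost 3 + 3 + 3 + 5 + 4 = 18 ≤ 20, return 13 + 9 + 7 + 14 + 7 = 50.
Best is Atlas, Mira, Orion, Canopus, and Pollux with total return 50.

50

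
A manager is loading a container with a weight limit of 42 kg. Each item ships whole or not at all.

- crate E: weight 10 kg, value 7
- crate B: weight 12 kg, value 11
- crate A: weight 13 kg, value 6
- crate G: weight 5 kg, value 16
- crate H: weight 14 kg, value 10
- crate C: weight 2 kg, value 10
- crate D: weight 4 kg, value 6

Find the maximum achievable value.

Take crate B, crate G, crate H, crate C, and crate D: weight 12 + 5 + 14 + 2 + 4 = 37 ≤ 42, value 11 + 16 + 10 + 10 + 6 = 53.
No other feasible combination does better.

53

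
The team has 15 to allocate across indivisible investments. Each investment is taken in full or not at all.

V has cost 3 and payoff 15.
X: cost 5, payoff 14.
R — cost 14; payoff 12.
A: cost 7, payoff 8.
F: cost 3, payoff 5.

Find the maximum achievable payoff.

Allowing fractional choices, the relaxed optimum would be about 38.6, but investments are indivisible.
V + X + F: cost 3 + 5 + 3 = 11 ≤ 15, payoff 15 + 14 + 5 = 34.
V + X + A: cost 3 + 5 + 7 = 15 ≤ 15, payoff 15 + 14 + 8 = 37.
Best is V, X, and A with total payoff 37.

37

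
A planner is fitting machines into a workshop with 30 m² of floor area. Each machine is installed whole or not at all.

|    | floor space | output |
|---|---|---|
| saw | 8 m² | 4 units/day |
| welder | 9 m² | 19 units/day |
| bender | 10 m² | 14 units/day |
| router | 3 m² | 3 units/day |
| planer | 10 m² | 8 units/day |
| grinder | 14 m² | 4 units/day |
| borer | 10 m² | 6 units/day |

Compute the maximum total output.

41

Take welder, bender, and planer: floor space 9 + 10 + 10 = 29 ≤ 30, output 19 + 14 + 8 = 41.
No other feasible combination does better.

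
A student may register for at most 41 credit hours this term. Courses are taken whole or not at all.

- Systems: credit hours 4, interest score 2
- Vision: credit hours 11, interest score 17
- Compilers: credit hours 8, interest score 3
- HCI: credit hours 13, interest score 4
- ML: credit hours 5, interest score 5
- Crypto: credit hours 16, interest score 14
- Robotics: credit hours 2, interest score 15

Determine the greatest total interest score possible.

53

Systems + Vision + Compilers + Crypto + Robotics: credit hours 4 + 11 + 8 + 16 + 2 = 41 ≤ 41, interest score 2 + 17 + 3 + 14 + 15 = 51.
Vision + ML + Crypto + Robotics: credit hours 11 + 5 + 16 + 2 = 34 ≤ 41, interest score 17 + 5 + 14 + 15 = 51.
Systems + Vision + ML + Crypto + Robotics: credit hours 4 + 11 + 5 + 16 + 2 = 38 ≤ 41, interest score 2 + 17 + 5 + 14 + 15 = 53.
Best is Systems, Vision, ML, Crypto, and Robotics with total interest score 53.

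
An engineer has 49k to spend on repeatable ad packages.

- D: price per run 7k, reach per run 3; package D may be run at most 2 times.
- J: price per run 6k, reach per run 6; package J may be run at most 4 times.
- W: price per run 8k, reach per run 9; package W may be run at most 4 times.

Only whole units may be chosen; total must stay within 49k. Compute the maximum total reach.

51

W has the best ratio (9/8); taking only W gives at most 4×9 = 36 (stopped by the supply cap of 4).
Mixing does better — 4×J and 3×W: price 48 ≤ 49, reach 4·6 + 3·9 = 51.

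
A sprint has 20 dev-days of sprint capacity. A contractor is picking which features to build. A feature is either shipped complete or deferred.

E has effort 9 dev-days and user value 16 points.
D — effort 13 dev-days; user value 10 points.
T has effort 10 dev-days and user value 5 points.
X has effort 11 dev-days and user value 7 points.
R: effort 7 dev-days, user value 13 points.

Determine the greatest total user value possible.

29

D + R: effort 13 + 7 = 20 ≤ 20, user value 10 + 13 = 23.
E + X: effort 9 + 11 = 20 ≤ 20, user value 16 + 7 = 23.
E + R: effort 9 + 7 = 16 ≤ 20, user value 16 + 13 = 29.
Best is E and R with total user value 29.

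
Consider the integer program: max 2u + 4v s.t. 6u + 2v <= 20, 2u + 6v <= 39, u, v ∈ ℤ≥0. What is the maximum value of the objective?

(u,v)=(1,6): 6·1+2·6=18≤20, 2·1+6·6=38≤39, objective 26.
(u,v)=(0,6): 6·0+2·6=12≤20, 2·0+6·6=36≤39, objective 24.
(u,v)=(1,5): 6·1+2·5=16≤20, 2·1+6·5=32≤39, objective 22.
No feasible integer point exceeds 26.

26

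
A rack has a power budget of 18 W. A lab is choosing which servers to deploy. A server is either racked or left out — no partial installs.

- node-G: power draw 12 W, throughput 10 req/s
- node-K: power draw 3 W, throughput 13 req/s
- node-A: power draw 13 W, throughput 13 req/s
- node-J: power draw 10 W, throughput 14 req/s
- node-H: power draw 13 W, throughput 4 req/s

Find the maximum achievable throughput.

27

Take node-K and node-J: power draw 3 + 10 = 13 ≤ 18, throughput 13 + 14 = 27.
No other feasible combination does better.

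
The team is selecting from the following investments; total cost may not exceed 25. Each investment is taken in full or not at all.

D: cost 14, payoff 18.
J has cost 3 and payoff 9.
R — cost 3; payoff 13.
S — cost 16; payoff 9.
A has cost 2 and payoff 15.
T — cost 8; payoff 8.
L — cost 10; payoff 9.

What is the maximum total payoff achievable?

55

This is a 0-1 knapsack instance.
Allowing fractional choices, the relaxed optimum would be about 58.0, but investments are indivisible.
D + J + R + A: cost 14 + 3 + 3 + 2 = 22 ≤ 25, payoff 18 + 9 + 13 + 15 = 55.
J + R + A + L: cost 3 + 3 + 2 + 10 = 18 ≤ 25, payoff 9 + 13 + 15 + 9 = 46.
D + R + A: cost 14 + 3 + 2 = 19 ≤ 25, payoff 18 + 13 + 15 = 46.
Best is D, J, R, and A with total payoff 55.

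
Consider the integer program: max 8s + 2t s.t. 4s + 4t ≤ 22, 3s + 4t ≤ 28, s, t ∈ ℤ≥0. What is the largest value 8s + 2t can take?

Relaxing integrality, the LP optimum is 44.00 at (s,t) = (5.5, 0), which is not an integer point.
(s,t)=(5,0): 4·5+4·0=20≤22, 3·5+4·0=15≤28, objective 40.
(s,t)=(4,1): 4·4+4·1=20≤22, 3·4+4·1=16≤28, objective 34.
(s,t)=(4,0): 4·4+4·0=16≤22, 3·4+4·0=12≤28, objective 32.
Maximum is 40 at (s,t)=(5,0).

40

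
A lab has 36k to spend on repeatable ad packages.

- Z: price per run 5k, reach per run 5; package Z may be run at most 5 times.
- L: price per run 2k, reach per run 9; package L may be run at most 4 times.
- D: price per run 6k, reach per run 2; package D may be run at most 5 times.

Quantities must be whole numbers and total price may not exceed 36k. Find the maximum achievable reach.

This is a bounded integer knapsack.
L has the best ratio (9/2); taking only L gives at most 4×9 = 36 (stopped by the supply cap of 4).
Mixing does better — 5×Z and 4×L: price 33 ≤ 36, reach 5·5 + 4·9 = 61.

61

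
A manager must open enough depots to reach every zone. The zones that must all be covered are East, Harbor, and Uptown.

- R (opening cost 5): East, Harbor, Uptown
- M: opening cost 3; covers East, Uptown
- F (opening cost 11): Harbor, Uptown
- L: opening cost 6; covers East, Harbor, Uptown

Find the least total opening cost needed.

5

The greedy cost-per-new-zone heuristic would pick M and R for 8, but a cheaper cover exists.
R alone covers East, Harbor, Uptown — every zone.
Total opening cost: 5.
No cover costs less than 5.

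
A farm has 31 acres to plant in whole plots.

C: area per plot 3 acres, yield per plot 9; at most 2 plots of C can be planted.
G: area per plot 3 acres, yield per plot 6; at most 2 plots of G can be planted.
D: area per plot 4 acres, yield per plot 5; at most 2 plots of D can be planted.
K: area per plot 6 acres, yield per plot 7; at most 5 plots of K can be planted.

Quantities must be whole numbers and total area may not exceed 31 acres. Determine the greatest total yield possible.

This is a bounded integer knapsack.
2×C, 2×G, and 3×K: area 30 ≤ 31, yield 2·9 + 2·6 + 3·7 = 51.
2×C, 1×G, 1×D, and 3×K: area 31 ≤ 31, yield 2·9 + 1·6 + 1·5 + 3·7 = 50.
Best is 51.

51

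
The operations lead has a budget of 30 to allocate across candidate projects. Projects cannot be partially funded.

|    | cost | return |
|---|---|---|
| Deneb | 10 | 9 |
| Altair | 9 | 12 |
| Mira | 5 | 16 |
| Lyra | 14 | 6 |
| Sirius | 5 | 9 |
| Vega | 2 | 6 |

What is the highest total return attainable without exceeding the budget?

Deneb + Altair + Mira + Sirius: cost 10 + 9 + 5 + 5 = 29 ≤ 30, return 9 + 12 + 16 + 9 = 46.
Altair + Mira + Sirius + Vega: cost 9 + 5 + 5 + 2 = 21 ≤ 30, return 12 + 16 + 9 + 6 = 43.
Best is Deneb, Altair, Mira, and Sirius with total return 46.

46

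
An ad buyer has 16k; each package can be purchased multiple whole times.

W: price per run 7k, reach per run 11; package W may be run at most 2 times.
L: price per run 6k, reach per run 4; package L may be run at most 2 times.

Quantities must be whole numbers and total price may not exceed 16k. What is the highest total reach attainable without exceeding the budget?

22

1×W and 1×L: price 13 ≤ 16, reach 1·11 + 1·4 = 15.
2×W: price 14 ≤ 16, reach 2·11 = 22.
Best is 22.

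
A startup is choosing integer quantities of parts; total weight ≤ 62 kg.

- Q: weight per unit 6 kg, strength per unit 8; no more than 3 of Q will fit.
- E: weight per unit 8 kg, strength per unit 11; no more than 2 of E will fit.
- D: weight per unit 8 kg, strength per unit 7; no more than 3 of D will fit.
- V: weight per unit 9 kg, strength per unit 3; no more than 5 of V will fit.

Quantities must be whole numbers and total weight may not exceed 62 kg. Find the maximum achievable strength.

67

Take 3×Q, 2×E, and 3×D: weight 58 ≤ 62, strength 3·8 + 2·11 + 3·7 = 67.
E has the best ratio (11/8) and is taken to its limit of 2; remaining capacity is filled optimally with the others.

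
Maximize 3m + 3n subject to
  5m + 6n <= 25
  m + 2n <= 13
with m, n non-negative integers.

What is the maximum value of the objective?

15

(m,n)=(5,0): 5·5+6·0=25≤25, 1·5+2·0=5≤13, objective 15.
(m,n)=(4,0): 5·4+6·0=20≤25, 1·4+2·0=4≤13, objective 12.
The best lattice point is (5,0), giving 15.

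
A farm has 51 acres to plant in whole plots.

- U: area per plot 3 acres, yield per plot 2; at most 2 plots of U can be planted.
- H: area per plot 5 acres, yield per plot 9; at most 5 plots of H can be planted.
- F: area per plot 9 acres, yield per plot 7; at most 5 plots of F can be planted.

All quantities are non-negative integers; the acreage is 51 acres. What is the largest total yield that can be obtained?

2×U, 5×H, and 2×F: area 49 ≤ 51, yield 2·2 + 5·9 + 2·7 = 63.
1×U, 5×H, and 2×F: area 46 ≤ 51, yield 1·2 + 5·9 + 2·7 = 61.
Best is 63.

63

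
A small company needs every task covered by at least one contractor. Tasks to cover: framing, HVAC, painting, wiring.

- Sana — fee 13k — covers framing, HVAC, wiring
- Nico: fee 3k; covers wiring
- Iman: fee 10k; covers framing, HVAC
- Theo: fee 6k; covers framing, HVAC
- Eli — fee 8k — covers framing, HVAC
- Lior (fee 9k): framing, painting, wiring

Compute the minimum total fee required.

15

This is an integer covering problem.
The greedy cost-per-new-task heuristic would pick Nico, Theo, and Lior for 18, but a cheaper cover exists.
Choose Theo and Lior: together they cover framing, HVAC, painting, wiring — every task.
Total fee: 6 + 9 = 15.
No cover costs less than 15.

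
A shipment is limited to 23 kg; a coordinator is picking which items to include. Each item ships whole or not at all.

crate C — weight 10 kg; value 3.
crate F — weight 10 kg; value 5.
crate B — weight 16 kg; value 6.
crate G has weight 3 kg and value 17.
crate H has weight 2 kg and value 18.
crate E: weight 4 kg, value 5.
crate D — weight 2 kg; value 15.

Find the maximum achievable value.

Allowing fractional choices, the relaxed optimum would be about 60.8, but items are indivisible.
crate F + crate G + crate H + crate E + crate D: weight 10 + 3 + 2 + 4 + 2 = 21 ≤ 23, value 5 + 17 + 18 + 5 + 15 = 60.
crate C + crate G + crate H + crate E + crate D: weight 10 + 3 + 2 + 4 + 2 = 21 ≤ 23, value 3 + 17 + 18 + 5 + 15 = 58.
crate B + crate G + crate H + crate D: weight 16 + 3 + 2 + 2 = 23 ≤ 23, value 6 + 17 + 18 + 15 = 56.
Best is crate F, crate G, crate H, crate E, and crate D with total value 60.

60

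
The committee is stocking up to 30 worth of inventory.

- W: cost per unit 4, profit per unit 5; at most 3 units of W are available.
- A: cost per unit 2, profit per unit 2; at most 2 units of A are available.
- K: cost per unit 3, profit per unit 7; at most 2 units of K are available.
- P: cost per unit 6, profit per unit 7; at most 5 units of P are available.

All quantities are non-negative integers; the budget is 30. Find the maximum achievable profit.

43

Take 3×W, 2×K, and 2×P: cost 30 ≤ 30, profit 3·5 + 2·7 + 2·7 = 43.
K has the best ratio (7/3) and is taken to its limit of 2; remaining capacity is filled optimally with the others.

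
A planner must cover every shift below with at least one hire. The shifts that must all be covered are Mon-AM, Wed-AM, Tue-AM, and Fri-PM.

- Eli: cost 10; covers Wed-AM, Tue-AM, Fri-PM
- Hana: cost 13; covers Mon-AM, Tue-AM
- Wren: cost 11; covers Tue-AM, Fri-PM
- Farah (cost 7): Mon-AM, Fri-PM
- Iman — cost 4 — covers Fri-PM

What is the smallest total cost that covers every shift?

17

This is a weighted set-cover instance.
Choose Eli and Farah: together they cover Mon-AM, Wed-AM, Tue-AM, Fri-PM — every shift.
Total cost: 10 + 7 = 17.
No cover costs less than 17.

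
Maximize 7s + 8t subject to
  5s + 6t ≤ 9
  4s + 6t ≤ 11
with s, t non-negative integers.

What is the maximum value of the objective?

(s,t)=(0,1): 5·0+6·1=6≤9, 4·0+6·1=6≤11, objective 8.
(s,t)=(1,0): 5·1+6·0=5≤9, 4·1+6·0=4≤11, objective 7.
No feasible integer point exceeds 8.

8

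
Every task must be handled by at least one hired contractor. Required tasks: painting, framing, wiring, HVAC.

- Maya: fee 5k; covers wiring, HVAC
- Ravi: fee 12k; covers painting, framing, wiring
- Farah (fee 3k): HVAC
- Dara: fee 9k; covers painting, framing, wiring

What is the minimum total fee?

Choose Farah and Dara: together they cover painting, framing, wiring, HVAC — every task.
Total fee: 3 + 9 = 12.

12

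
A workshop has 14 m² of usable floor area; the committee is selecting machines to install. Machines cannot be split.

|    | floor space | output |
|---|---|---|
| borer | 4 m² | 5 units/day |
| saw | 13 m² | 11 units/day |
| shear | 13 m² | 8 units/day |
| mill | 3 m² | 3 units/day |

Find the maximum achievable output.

11

This is a 0-1 knapsack instance.
Take saw: floor space 13 ≤ 14, output 11.
No other feasible combination does better.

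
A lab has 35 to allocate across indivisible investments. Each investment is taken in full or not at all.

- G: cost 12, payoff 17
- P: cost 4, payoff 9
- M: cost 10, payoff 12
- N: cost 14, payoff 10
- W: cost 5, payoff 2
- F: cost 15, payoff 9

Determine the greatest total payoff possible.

Treat it as a binary knapsack problem.
Take G, P, M, and W: cost 12 + 4 + 10 + 5 = 31 ≤ 35, payoff 17 + 9 + 12 + 2 = 40.
No other feasible combination does better.

40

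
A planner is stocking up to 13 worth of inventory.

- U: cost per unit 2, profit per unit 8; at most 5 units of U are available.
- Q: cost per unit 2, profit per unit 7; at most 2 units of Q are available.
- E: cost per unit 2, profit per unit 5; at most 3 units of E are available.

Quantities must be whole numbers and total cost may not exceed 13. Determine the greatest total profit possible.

47

This is a bounded integer knapsack.
U has the best ratio (8/2); taking only U gives at most 5×8 = 40 (stopped by the supply cap of 5).
Mixing does better — 5×U and 1×Q: cost 12 ≤ 13, profit 5·8 + 1·7 = 47.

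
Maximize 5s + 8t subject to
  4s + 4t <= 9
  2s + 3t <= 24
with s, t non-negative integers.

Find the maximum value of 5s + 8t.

(s,t)=(0,2): 4·0+4·2=8≤9, 2·0+3·2=6≤24, objective 16.
(s,t)=(1,1): 4·1+4·1=8≤9, 2·1+3·1=5≤24, objective 13.
(s,t)=(0,1): 4·0+4·1=4≤9, 2·0+3·1=3≤24, objective 8.
No feasible integer point exceeds 16.

16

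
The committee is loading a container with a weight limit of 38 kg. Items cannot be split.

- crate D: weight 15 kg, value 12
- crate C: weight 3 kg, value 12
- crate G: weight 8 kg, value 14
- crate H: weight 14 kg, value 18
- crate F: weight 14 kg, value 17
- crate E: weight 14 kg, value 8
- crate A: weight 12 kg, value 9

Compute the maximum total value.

53

Allowing fractional choices, the relaxed optimum would be about 59.8, but items are indivisible.
crate C + crate G + crate H + crate A: weight 3 + 8 + 14 + 12 = 37 ≤ 38, value 12 + 14 + 18 + 9 = 53.
crate C + crate G + crate F + crate A: weight 3 + 8 + 14 + 12 = 37 ≤ 38, value 12 + 14 + 17 + 9 = 52.
crate G + crate H + crate F: weight 8 + 14 + 14 = 36 ≤ 38, value 14 + 18 + 17 = 49.
Best is crate C, crate G, crate H, and crate A with total value 53.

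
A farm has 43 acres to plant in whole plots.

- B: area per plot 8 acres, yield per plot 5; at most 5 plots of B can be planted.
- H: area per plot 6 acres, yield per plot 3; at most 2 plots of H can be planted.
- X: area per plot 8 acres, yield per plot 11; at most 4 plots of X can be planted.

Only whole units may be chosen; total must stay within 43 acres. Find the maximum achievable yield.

49

Take 1×B and 4×X: area 40 ≤ 43, yield 1·5 + 4·11 = 49.
X has the best ratio (11/8) and is taken to its limit of 4; remaining capacity is filled optimally with the others.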